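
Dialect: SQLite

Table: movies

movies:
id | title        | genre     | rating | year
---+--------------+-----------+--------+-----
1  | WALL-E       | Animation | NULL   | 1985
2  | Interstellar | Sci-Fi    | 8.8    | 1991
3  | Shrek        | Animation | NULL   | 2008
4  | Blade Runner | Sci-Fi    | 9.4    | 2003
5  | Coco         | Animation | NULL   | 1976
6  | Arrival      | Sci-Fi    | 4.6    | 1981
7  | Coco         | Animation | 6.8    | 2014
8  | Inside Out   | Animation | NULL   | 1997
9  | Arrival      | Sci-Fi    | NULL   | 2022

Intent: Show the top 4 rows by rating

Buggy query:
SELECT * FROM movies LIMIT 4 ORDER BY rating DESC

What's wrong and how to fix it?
Bug: LIMIT must come after ORDER BY

Fix: Sort with ORDER BY, then apply LIMIT

Corrected query:
SELECT * FROM movies ORDER BY rating DESC LIMIT 4

Result:
id | title        | genre     | rating | year
---+--------------+-----------+--------+-----
4  | Blade Runner | Sci-Fi    | 9.4    | 2003
2  | Interstellar | Sci-Fi    | 8.8    | 1991
7  | Coco         | Animation | 6.8    | 2014
6  | Arrival      | Sci-Fi    | 4.6    | 1981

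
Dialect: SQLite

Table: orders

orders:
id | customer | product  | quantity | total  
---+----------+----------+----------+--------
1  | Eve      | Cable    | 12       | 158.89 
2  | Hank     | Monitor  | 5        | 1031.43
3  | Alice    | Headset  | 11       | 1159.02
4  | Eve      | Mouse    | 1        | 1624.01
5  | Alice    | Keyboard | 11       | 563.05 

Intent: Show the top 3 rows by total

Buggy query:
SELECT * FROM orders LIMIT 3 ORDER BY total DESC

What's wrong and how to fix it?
Bug: LIMIT must come after ORDER BY

Fix: Sort with ORDER BY, then apply LIMIT

Corrected query:
SELECT * FROM orders ORDER BY total DESC LIMIT 3

Result:
id | customer | product | quantity | total  
---+----------+---------+----------+--------
4  | Eve      | Mouse   | 1        | 1624.01
3  | Alice    | Headset | 11       | 1159.02
2  | Hank     | Monitor | 5        | 1031.43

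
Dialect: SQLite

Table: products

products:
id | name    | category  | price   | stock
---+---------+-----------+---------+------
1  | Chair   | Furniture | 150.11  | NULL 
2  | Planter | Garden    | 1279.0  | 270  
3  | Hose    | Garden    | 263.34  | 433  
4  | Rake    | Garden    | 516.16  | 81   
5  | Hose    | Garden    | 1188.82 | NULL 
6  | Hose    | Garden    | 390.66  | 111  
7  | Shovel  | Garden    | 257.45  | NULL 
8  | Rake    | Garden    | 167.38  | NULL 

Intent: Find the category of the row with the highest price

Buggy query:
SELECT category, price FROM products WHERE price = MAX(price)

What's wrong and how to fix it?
Bug: MAX(price) is an aggregate and cannot be used directly in WHERE

Fix: Wrap MAX in a scalar subquery so WHERE compares against a single value

Corrected query:
SELECT category, price FROM products WHERE price = (SELECT MAX(price) FROM products)

Result:
category | price
---------+------
Garden   | 1279 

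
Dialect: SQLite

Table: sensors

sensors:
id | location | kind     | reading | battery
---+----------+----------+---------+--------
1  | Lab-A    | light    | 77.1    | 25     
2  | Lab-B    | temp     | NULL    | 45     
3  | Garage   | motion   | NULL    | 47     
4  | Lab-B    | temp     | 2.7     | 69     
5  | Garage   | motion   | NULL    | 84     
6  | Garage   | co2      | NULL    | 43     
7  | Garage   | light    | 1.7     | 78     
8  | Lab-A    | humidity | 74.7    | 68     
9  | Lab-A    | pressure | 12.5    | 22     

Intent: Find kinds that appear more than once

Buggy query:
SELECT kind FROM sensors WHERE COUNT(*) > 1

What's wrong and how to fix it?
Bug: WHERE can't reference COUNT(*); aggregates are computed after WHERE

Fix: Group first, then use HAVING for the count condition

Corrected query:
SELECT kind FROM sensors GROUP BY kind HAVING COUNT(*) > 1

Result:
kind  
------
light 
motion
temp  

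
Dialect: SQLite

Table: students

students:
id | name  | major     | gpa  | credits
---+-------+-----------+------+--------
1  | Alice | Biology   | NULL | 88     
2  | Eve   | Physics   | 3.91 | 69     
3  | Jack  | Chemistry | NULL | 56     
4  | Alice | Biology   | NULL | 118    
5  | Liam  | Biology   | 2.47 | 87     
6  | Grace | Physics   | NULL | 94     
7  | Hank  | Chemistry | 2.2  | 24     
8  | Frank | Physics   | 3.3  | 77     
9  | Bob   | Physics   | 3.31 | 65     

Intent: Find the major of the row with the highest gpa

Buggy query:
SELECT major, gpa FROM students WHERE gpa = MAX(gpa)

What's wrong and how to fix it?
Bug: WHERE is evaluated per row; an aggregate over the whole table isn't defined there

Fix: Wrap MAX in a scalar subquery so WHERE compares against a single value

Corrected query:
SELECT major, gpa FROM students WHERE gpa = (SELECT MAX(gpa) FROM students)

Result:
major   | gpa 
--------+-----
Physics | 3.91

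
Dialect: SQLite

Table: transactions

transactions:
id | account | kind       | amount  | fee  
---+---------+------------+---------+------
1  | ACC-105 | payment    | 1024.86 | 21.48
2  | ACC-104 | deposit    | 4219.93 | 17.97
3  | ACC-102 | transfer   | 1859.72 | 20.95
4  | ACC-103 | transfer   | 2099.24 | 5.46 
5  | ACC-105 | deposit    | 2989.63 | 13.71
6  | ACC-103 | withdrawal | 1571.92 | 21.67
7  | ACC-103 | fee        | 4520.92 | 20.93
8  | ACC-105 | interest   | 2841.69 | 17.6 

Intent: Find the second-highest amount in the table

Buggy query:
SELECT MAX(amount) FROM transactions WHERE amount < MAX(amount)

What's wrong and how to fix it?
Bug: MAX(amount) on the right of the comparison is an aggregate-in-WHERE error

Fix: Put the inner MAX in a scalar subquery

Corrected query:
SELECT MAX(amount) FROM transactions WHERE amount < (SELECT MAX(amount) FROM transactions)

Result:
MAX(amount)
-----------
4219.93    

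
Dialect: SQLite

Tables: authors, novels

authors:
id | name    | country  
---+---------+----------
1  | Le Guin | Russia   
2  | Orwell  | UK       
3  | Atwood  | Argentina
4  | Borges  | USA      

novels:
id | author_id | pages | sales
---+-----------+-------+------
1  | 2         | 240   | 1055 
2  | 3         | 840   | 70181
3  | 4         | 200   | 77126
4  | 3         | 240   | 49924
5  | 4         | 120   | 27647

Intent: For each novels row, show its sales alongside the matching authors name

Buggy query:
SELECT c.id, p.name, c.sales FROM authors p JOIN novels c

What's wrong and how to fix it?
Bug: JOIN with no ON clause produces a cartesian product; every novels row pairs with every authors row

Fix: Add ON c.author_id = p.id to the JOIN

Corrected query:
SELECT c.id, p.name, c.sales FROM authors p JOIN novels c ON c.author_id = p.id

Result:
id | name   | sales
---+--------+------
1  | Orwell | 1055 
2  | Atwood | 70181
3  | Borges | 77126
4  | Atwood | 49924
5  | Borges | 27647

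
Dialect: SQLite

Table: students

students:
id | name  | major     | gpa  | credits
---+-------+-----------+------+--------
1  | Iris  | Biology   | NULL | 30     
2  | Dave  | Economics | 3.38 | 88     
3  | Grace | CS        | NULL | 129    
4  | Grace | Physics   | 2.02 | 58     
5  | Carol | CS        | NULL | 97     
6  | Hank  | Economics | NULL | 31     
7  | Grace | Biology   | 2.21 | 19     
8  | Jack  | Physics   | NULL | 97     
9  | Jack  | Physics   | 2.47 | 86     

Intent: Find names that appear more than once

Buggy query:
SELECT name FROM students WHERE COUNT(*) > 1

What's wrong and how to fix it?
Bug: COUNT(*) is an aggregate and cannot be used in WHERE

Fix: GROUP BY name, then filter groups with HAVING COUNT(*) > 1

Corrected query:
SELECT name FROM students GROUP BY name HAVING COUNT(*) > 1

Result:
name 
-----
Grace
Jack 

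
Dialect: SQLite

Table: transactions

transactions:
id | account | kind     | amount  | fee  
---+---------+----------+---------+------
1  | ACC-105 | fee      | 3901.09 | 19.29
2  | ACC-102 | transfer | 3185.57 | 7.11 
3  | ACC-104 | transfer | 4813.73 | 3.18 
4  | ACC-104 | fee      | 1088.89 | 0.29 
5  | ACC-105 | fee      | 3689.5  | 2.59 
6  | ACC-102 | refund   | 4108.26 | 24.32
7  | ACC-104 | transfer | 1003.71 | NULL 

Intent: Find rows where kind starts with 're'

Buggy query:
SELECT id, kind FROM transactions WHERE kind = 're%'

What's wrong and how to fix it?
Bug: Wildcards only work with LIKE; '=' treats '%' as a literal character

Fix: Replace '=' with LIKE so 're%' is treated as a pattern

Corrected query:
SELECT id, kind FROM transactions WHERE kind LIKE 're%'

Result:
id | kind  
---+-------
6  | refund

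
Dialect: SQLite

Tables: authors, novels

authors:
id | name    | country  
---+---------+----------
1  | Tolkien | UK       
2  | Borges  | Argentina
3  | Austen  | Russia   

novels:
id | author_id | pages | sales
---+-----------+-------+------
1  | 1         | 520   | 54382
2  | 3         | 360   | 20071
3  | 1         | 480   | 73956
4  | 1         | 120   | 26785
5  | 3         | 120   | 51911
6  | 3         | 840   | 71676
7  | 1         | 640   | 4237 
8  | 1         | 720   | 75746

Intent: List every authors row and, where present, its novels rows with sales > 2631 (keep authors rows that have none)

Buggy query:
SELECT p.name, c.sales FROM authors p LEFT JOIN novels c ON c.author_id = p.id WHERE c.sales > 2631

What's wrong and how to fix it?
Bug: Filtering c.sales in WHERE discards the NULL rows produced by LEFT JOIN, turning it into an inner join

Fix: Put 'c.sales > 2631' in the JOIN's ON clause instead of WHERE

Corrected query:
SELECT p.name, c.sales FROM authors p LEFT JOIN novels c ON c.author_id = p.id AND c.sales > 2631

Result:
name    | sales
--------+------
Tolkien | 4237 
Tolkien | 26785
Tolkien | 54382
Tolkien | 73956
Tolkien | 75746
Borges  | NULL 
Austen  | 20071
Austen  | 51911
Austen  | 71676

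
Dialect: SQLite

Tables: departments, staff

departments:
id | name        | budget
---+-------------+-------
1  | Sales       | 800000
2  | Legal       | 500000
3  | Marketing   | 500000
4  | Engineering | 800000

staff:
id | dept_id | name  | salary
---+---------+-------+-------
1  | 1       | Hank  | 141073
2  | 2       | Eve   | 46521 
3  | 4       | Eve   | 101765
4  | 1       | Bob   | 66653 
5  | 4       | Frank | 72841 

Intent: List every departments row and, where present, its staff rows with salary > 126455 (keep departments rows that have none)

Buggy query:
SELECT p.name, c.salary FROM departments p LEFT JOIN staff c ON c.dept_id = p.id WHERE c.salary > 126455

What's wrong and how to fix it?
Bug: Filtering c.salary in WHERE discards the NULL rows produced by LEFT JOIN, turning it into an inner join

Fix: Move the right-table condition into the ON clause so unmatched parents are kept

Corrected query:
SELECT p.name, c.salary FROM departments p LEFT JOIN staff c ON c.dept_id = p.id AND c.salary > 126455

Result:
name        | salary
------------+-------
Sales       | 141073
Legal       | NULL  
Marketing   | NULL  
Engineering | NULL  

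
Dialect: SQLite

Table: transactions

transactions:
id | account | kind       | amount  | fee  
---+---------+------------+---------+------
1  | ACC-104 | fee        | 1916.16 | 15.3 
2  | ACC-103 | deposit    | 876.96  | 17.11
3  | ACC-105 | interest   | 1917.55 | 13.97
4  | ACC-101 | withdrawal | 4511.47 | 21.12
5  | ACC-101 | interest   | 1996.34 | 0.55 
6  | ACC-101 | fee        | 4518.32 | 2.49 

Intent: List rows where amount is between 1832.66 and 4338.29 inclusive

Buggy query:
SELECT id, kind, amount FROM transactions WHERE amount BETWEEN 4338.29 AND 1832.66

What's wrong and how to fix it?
Bug: The bounds are reversed; BETWEEN a AND b requires a <= b to match anything

Fix: Write BETWEEN 1832.66 AND 4338.29

Corrected query:
SELECT id, kind, amount FROM transactions WHERE amount BETWEEN 1832.66 AND 4338.29

Result:
id | kind     | amount 
---+----------+--------
1  | fee      | 1916.16
3  | interest | 1917.55
5  | interest | 1996.34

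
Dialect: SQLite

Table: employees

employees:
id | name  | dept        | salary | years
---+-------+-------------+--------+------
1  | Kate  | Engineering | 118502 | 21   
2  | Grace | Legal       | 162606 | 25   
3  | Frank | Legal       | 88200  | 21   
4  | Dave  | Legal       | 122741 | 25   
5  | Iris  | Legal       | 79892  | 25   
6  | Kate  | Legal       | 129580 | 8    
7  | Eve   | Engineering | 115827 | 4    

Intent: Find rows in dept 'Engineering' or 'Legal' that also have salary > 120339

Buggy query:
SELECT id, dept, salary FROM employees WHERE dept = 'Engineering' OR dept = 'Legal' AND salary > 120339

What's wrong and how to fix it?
Bug: Without parentheses, AND is evaluated before OR, so the salary filter only applies to the 'Legal' branch

Fix: Group the OR with parentheses (or use IN), then AND the threshold

Corrected query:
SELECT id, dept, salary FROM employees WHERE (dept = 'Engineering' OR dept = 'Legal') AND salary > 120339

Result:
id | dept  | salary
---+-------+-------
2  | Legal | 162606
4  | Legal | 122741
6  | Legal | 129580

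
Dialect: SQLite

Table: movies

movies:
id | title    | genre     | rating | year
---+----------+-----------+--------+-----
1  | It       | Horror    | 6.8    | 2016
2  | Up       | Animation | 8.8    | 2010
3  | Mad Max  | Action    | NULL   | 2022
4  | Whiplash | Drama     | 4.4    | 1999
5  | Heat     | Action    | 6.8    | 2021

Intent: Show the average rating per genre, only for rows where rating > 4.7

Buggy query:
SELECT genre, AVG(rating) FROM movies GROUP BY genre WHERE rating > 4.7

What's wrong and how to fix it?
Bug: Row-level WHERE must come before GROUP BY in the clause order

Fix: Move the WHERE clause before GROUP BY

Corrected query:
SELECT genre, AVG(rating) FROM movies WHERE rating > 4.7 GROUP BY genre

Result:
genre     | AVG(rating)
----------+------------
Action    | 6.8        
Animation | 8.8        
Horror    | 6.8        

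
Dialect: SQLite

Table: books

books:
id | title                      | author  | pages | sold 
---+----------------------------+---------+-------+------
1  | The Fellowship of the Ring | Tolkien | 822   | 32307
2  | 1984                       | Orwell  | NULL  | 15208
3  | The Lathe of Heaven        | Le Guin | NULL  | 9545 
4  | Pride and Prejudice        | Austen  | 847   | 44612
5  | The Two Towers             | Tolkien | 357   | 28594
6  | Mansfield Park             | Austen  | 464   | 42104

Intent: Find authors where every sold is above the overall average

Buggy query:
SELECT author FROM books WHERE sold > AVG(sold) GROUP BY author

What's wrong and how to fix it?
Bug: AVG() is an aggregate; it can't sit directly in WHERE

Fix: Compute the overall average in a scalar subquery and compare each group's MIN against it in HAVING

Corrected query:
SELECT author FROM books GROUP BY author HAVING MIN(sold) > (SELECT AVG(sold) FROM books)

Result:
author
------
Austen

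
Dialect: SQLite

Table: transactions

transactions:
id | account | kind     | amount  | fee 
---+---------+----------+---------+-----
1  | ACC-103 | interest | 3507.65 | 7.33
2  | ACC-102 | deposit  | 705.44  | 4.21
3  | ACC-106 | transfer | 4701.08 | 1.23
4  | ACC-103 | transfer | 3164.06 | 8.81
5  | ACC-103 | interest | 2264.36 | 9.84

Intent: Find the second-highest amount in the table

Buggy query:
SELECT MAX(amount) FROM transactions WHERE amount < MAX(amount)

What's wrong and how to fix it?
Bug: The inner MAX is an aggregate inside WHERE, which is not allowed

Fix: Put the inner MAX in a scalar subquery

Corrected query:
SELECT MAX(amount) FROM transactions WHERE amount < (SELECT MAX(amount) FROM transactions)

Result:
MAX(amount)
-----------
3507.65    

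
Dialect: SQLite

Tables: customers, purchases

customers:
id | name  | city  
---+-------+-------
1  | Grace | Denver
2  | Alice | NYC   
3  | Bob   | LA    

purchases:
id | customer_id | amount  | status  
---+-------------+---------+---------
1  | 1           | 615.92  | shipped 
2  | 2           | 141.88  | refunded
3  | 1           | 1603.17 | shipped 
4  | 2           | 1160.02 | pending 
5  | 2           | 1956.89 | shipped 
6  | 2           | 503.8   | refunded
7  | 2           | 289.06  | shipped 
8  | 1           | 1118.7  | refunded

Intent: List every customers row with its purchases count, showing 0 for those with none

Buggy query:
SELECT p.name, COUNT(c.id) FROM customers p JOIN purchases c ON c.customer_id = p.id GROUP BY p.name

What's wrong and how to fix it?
Bug: INNER JOIN drops customers rows that have no matching purchases rows

Fix: Use LEFT JOIN so parents without children still appear (COUNT(c.id) gives 0)

Corrected query:
SELECT p.name, COUNT(c.id) FROM customers p LEFT JOIN purchases c ON c.customer_id = p.id GROUP BY p.name

Result:
name  | COUNT(c.id)
------+------------
Alice | 5          
Bob   | 0          
Grace | 3          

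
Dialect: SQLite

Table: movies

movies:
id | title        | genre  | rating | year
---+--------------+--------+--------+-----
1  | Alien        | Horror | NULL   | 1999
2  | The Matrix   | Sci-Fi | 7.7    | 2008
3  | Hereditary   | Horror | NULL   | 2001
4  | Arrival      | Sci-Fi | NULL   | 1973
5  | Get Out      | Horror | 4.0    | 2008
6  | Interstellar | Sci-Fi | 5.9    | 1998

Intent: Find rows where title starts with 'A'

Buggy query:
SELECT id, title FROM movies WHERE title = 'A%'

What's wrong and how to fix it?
Bug: Wildcards only work with LIKE; '=' treats '%' as a literal character

Fix: Replace '=' with LIKE so 'A%' is treated as a pattern

Corrected query:
SELECT id, title FROM movies WHERE title LIKE 'A%'

Result:
id | title  
---+--------
1  | Alien  
4  | Arrival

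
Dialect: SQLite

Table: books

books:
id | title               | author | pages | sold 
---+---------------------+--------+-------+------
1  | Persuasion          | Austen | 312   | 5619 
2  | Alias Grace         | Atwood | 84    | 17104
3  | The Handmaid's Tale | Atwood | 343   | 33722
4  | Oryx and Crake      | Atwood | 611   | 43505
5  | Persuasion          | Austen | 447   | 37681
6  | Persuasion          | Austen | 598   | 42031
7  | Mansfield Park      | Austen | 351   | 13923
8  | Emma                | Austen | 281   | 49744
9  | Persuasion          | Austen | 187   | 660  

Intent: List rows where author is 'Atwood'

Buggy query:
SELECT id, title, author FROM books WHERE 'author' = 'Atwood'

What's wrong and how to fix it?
Bug: 'author' in single quotes is a string literal, not the column; the comparison is literal-vs-literal and never true

Fix: Reference the column as author without single quotes

Corrected query:
SELECT id, title, author FROM books WHERE author = 'Atwood'

Result:
id | title               | author
---+---------------------+-------
2  | Alias Grace         | Atwood
3  | The Handmaid's Tale | Atwood
4  | Oryx and Crake      | Atwood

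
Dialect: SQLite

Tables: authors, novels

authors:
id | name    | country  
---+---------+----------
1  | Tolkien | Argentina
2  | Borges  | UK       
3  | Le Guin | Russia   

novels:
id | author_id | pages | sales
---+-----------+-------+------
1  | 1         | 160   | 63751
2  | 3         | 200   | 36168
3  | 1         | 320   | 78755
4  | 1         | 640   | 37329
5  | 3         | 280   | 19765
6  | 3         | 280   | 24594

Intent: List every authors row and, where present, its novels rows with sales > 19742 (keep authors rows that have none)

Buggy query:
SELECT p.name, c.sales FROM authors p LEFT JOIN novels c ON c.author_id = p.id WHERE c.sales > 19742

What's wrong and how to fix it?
Bug: A WHERE condition on the right-hand table after LEFT JOIN drops unmatched parents

Fix: Move the right-table condition into the ON clause so unmatched parents are kept

Corrected query:
SELECT p.name, c.sales FROM authors p LEFT JOIN novels c ON c.author_id = p.id AND c.sales > 19742

Result:
name    | sales
--------+------
Tolkien | 37329
Tolkien | 63751
Tolkien | 78755
Borges  | NULL 
Le Guin | 19765
Le Guin | 24594
Le Guin | 36168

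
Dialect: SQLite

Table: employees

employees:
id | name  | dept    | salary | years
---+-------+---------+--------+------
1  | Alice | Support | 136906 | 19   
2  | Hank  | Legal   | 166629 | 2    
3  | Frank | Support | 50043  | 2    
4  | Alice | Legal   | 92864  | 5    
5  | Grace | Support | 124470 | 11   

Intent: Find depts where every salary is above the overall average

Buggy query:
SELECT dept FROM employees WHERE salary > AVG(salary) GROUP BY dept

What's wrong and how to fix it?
Bug: AVG() is an aggregate; it can't sit directly in WHERE

Fix: Use a subquery for AVG and a HAVING MIN(...) filter so the condition holds for every row in the group

Corrected query:
SELECT dept FROM employees GROUP BY dept HAVING MIN(salary) > (SELECT AVG(salary) FROM employees)

Result:
(no rows)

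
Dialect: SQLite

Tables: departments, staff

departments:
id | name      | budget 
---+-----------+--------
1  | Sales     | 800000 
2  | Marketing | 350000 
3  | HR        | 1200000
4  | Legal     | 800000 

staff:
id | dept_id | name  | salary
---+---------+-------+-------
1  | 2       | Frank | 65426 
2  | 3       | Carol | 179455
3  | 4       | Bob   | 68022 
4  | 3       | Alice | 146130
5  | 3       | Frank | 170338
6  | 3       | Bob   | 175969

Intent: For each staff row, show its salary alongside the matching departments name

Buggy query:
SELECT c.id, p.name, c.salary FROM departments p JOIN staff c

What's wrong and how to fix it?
Bug: JOIN with no ON clause produces a cartesian product; every staff row pairs with every departments row

Fix: Add ON c.dept_id = p.id to the JOIN

Corrected query:
SELECT c.id, p.name, c.salary FROM departments p JOIN staff c ON c.dept_id = p.id

Result:
id | name      | salary
---+-----------+-------
1  | Marketing | 65426 
2  | HR        | 179455
3  | Legal     | 68022 
4  | HR        | 146130
5  | HR        | 170338
6  | HR        | 175969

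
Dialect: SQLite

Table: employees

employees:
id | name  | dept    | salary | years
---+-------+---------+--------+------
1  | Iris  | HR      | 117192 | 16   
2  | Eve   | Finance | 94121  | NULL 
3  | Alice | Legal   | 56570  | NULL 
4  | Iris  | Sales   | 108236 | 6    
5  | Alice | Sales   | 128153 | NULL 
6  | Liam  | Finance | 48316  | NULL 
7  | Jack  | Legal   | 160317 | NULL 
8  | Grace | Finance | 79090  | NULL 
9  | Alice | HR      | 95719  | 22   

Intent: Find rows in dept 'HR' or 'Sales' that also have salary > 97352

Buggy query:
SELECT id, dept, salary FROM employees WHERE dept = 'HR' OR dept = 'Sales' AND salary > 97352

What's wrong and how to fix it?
Bug: AND binds tighter than OR, so this parses as dept = 'HR' OR (dept = 'Sales' AND salary > 97352)

Fix: Group the OR with parentheses (or use IN), then AND the threshold

Corrected query:
SELECT id, dept, salary FROM employees WHERE (dept = 'HR' OR dept = 'Sales') AND salary > 97352

Result:
id | dept  | salary
---+-------+-------
1  | HR    | 117192
4  | Sales | 108236
5  | Sales | 128153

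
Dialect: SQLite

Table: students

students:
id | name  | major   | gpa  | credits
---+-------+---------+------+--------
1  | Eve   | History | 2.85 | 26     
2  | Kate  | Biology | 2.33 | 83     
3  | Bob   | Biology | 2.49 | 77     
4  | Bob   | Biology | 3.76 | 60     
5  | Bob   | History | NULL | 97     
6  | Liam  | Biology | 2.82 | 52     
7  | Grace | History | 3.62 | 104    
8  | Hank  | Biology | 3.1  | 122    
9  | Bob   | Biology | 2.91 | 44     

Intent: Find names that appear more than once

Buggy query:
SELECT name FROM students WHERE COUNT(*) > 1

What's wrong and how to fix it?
Bug: COUNT(*) is an aggregate and cannot be used in WHERE

Fix: GROUP BY name, then filter groups with HAVING COUNT(*) > 1

Corrected query:
SELECT name FROM students GROUP BY name HAVING COUNT(*) > 1

Result:
name
----
Bob 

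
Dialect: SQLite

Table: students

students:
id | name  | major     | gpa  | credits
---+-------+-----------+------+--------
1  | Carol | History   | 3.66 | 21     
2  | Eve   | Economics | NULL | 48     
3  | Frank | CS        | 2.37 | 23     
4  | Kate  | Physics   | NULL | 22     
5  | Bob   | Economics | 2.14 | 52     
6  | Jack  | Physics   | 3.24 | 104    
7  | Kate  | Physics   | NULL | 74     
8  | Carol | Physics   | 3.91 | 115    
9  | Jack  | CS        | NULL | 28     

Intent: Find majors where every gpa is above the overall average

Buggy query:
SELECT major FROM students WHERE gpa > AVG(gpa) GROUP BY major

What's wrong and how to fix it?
Bug: AVG() is an aggregate; it can't sit directly in WHERE

Fix: Use a subquery for AVG and a HAVING MIN(...) filter so the condition holds for every row in the group

Corrected query:
SELECT major FROM students GROUP BY major HAVING MIN(gpa) > (SELECT AVG(gpa) FROM students)

Result:
major  
-------
History
Physics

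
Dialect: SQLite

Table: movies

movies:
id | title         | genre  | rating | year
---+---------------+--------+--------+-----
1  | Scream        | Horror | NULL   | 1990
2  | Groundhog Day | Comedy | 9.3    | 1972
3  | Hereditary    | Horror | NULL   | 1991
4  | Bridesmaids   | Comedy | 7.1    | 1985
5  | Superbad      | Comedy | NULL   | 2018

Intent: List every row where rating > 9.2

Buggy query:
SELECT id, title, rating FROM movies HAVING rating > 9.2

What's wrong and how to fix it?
Bug: This is a non-aggregate query (no GROUP BY, no aggregates), so in SQLite the HAVING clause is invalid here; a row-level condition belongs in WHERE

Fix: Replace HAVING with WHERE since the condition applies to individual rows

Corrected query:
SELECT id, title, rating FROM movies WHERE rating > 9.2

Result:
id | title         | rating
---+---------------+-------
2  | Groundhog Day | 9.3   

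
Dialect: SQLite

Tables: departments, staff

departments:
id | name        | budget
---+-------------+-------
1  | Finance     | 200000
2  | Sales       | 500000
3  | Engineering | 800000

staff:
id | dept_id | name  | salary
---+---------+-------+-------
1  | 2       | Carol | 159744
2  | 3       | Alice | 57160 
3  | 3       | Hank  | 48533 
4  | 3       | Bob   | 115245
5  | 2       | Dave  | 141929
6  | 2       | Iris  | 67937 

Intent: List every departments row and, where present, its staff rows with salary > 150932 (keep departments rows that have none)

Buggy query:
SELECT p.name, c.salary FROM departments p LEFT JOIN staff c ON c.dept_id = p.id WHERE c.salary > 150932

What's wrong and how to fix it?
Bug: Filtering c.salary in WHERE discards the NULL rows produced by LEFT JOIN, turning it into an inner join

Fix: Put 'c.salary > 150932' in the JOIN's ON clause instead of WHERE

Corrected query:
SELECT p.name, c.salary FROM departments p LEFT JOIN staff c ON c.dept_id = p.id AND c.salary > 150932

Result:
name        | salary
------------+-------
Finance     | NULL  
Sales       | 159744
Engineering | NULL  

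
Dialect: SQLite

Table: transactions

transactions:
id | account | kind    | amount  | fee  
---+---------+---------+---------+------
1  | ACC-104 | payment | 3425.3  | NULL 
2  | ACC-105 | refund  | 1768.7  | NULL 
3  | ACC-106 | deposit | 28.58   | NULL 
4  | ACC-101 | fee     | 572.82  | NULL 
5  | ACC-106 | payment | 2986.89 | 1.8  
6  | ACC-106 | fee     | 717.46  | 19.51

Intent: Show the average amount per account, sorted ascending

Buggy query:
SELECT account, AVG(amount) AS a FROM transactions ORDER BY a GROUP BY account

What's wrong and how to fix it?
Bug: GROUP BY must precede ORDER BY

Fix: Reorder: SELECT … FROM … GROUP BY … ORDER BY …

Corrected query:
SELECT account, AVG(amount) AS a FROM transactions GROUP BY account ORDER BY a

Result:
account | a      
--------+--------
ACC-101 | 572.82 
ACC-106 | 1244.31
ACC-105 | 1768.7 
ACC-104 | 3425.3 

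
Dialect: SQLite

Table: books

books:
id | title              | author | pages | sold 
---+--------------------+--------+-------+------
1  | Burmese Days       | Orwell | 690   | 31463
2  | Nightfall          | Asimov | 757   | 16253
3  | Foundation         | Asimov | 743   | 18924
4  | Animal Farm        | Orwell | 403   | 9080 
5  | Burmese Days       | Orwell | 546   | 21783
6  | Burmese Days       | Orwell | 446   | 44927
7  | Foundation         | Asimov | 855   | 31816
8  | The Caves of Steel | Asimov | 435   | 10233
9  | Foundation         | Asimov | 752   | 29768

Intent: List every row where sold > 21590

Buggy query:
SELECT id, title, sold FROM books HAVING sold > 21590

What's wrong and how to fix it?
Bug: This is a non-aggregate query (no GROUP BY, no aggregates), so in SQLite the HAVING clause is invalid here; a row-level condition belongs in WHERE

Fix: Use WHERE for row-level filtering

Corrected query:
SELECT id, title, sold FROM books WHERE sold > 21590

Result:
id | title        | sold 
---+--------------+------
1  | Burmese Days | 31463
5  | Burmese Days | 21783
6  | Burmese Days | 44927
7  | Foundation   | 31816
9  | Foundation   | 29768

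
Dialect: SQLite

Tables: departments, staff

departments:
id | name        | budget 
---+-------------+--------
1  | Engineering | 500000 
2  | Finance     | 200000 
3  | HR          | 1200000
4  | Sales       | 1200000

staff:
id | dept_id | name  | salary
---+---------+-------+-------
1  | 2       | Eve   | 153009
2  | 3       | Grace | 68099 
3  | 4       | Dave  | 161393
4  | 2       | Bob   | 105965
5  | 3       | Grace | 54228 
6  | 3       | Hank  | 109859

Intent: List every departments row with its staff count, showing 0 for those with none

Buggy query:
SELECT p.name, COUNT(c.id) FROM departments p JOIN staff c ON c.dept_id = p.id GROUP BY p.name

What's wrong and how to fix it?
Bug: An inner join excludes parents with zero children

Fix: Use LEFT JOIN so parents without children still appear (COUNT(c.id) gives 0)

Corrected query:
SELECT p.name, COUNT(c.id) FROM departments p LEFT JOIN staff c ON c.dept_id = p.id GROUP BY p.name

Result:
name        | COUNT(c.id)
------------+------------
Engineering | 0          
Finance     | 2          
HR          | 3          
Sales       | 1          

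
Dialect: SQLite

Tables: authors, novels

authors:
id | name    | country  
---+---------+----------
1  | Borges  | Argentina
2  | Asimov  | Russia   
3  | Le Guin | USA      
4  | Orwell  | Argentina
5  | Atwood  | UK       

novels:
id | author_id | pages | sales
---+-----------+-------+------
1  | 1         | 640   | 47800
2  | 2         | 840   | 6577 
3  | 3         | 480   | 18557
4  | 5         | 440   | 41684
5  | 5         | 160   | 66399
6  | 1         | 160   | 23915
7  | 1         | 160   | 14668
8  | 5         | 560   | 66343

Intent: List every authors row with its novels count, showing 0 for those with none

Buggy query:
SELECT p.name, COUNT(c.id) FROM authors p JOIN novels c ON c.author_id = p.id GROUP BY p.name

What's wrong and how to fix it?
Bug: An inner join excludes parents with zero children

Fix: Switch to LEFT JOIN to retain unmatched parent rows

Corrected query:
SELECT p.name, COUNT(c.id) FROM authors p LEFT JOIN novels c ON c.author_id = p.id GROUP BY p.name

Result:
name    | COUNT(c.id)
--------+------------
Asimov  | 1          
Atwood  | 3          
Borges  | 3          
Le Guin | 1          
Orwell  | 0          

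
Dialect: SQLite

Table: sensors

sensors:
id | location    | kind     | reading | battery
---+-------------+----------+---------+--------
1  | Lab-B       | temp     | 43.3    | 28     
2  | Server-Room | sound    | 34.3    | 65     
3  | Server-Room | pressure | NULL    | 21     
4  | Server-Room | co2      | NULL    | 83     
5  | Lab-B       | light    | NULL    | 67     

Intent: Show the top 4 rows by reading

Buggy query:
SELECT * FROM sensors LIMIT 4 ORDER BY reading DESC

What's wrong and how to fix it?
Bug: LIMIT must come after ORDER BY

Fix: Sort with ORDER BY, then apply LIMIT

Corrected query:
SELECT * FROM sensors ORDER BY reading DESC LIMIT 4

Result:
id | location    | kind     | reading | battery
---+-------------+----------+---------+--------
1  | Lab-B       | temp     | 43.3    | 28     
2  | Server-Room | sound    | 34.3    | 65     
3  | Server-Room | pressure | NULL    | 21     
4  | Server-Room | co2      | NULL    | 83     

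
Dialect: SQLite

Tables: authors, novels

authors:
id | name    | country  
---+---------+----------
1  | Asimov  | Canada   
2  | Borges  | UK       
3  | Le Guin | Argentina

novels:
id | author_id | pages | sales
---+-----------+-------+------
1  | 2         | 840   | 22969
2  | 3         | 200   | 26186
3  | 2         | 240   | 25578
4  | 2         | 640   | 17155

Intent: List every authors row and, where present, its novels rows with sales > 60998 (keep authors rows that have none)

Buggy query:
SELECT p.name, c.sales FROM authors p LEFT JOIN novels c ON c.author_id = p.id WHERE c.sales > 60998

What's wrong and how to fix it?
Bug: A WHERE condition on the right-hand table after LEFT JOIN drops unmatched parents

Fix: Move the right-table condition into the ON clause so unmatched parents are kept

Corrected query:
SELECT p.name, c.sales FROM authors p LEFT JOIN novels c ON c.author_id = p.id AND c.sales > 60998

Result:
name    | sales
--------+------
Asimov  | NULL 
Borges  | NULL 
Le Guin | NULL 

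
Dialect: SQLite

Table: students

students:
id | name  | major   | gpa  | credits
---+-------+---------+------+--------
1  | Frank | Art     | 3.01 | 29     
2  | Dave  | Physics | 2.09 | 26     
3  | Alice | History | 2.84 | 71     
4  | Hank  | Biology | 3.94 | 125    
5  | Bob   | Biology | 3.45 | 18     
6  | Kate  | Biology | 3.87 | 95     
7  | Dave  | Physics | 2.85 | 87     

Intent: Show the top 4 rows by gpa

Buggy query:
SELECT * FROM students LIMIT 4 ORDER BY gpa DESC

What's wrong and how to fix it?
Bug: LIMIT must come after ORDER BY

Fix: Sort with ORDER BY, then apply LIMIT

Corrected query:
SELECT * FROM students ORDER BY gpa DESC LIMIT 4

Result:
id | name  | major   | gpa  | credits
---+-------+---------+------+--------
4  | Hank  | Biology | 3.94 | 125    
6  | Kate  | Biology | 3.87 | 95     
5  | Bob   | Biology | 3.45 | 18     
1  | Frank | Art     | 3.01 | 29     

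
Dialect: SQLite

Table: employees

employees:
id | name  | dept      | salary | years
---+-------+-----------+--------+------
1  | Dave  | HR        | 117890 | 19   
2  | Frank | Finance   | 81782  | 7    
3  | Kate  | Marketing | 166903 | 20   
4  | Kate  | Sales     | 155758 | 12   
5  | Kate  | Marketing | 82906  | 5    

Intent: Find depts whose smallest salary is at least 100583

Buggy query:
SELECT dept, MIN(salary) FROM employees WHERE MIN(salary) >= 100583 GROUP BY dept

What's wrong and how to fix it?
Bug: Aggregates like MIN are computed per group after WHERE runs

Fix: Use HAVING for the per-group MIN condition

Corrected query:
SELECT dept, MIN(salary) FROM employees GROUP BY dept HAVING MIN(salary) >= 100583

Result:
dept  | MIN(salary)
------+------------
HR    | 117890     
Sales | 155758     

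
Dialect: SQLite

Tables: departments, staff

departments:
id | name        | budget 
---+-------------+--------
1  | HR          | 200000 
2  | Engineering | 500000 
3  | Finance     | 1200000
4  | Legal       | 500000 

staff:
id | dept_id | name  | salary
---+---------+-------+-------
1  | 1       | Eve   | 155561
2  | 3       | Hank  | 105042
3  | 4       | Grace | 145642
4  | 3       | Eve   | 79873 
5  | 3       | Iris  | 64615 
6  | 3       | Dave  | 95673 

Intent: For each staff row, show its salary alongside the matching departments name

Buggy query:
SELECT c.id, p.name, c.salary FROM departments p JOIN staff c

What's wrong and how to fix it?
Bug: Missing join condition: each staff row is matched to all departments rows instead of just its own

Fix: Add ON c.dept_id = p.id to the JOIN

Corrected query:
SELECT c.id, p.name, c.salary FROM departments p JOIN staff c ON c.dept_id = p.id

Result:
id | name    | salary
---+---------+-------
1  | HR      | 155561
2  | Finance | 105042
3  | Legal   | 145642
4  | Finance | 79873 
5  | Finance | 64615 
6  | Finance | 95673 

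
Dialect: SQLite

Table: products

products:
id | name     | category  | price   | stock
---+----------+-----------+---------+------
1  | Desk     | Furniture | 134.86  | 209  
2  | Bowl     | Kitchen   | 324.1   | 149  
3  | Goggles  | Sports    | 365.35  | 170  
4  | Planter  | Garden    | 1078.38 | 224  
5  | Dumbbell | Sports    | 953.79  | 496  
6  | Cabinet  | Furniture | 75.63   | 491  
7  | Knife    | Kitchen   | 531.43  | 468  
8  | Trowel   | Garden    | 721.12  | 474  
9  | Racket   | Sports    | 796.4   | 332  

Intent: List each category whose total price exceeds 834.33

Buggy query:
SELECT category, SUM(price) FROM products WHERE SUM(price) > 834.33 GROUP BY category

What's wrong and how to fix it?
Bug: SUM(price) is an aggregate, but WHERE filters rows before aggregation

Fix: Use HAVING (which filters groups after aggregation) instead of WHERE

Corrected query:
SELECT category, SUM(price) FROM products GROUP BY category HAVING SUM(price) > 834.33

Result:
category | SUM(price)
---------+-----------
Garden   | 1799.5    
Kitchen  | 855.53    
Sports   | 2115.54   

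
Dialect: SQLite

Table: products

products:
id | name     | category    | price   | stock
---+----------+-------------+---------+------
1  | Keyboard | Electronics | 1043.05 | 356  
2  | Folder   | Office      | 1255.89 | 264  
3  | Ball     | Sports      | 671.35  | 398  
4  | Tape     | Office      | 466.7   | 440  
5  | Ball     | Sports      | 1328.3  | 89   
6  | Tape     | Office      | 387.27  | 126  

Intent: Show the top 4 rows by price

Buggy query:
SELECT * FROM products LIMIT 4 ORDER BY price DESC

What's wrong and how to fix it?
Bug: ORDER BY cannot follow LIMIT; LIMIT is the final clause

Fix: Swap the clauses: ORDER BY first, then LIMIT

Corrected query:
SELECT * FROM products ORDER BY price DESC LIMIT 4

Result:
id | name     | category    | price   | stock
---+----------+-------------+---------+------
5  | Ball     | Sports      | 1328.3  | 89   
2  | Folder   | Office      | 1255.89 | 264  
1  | Keyboard | Electronics | 1043.05 | 356  
3  | Ball     | Sports      | 671.35  | 398  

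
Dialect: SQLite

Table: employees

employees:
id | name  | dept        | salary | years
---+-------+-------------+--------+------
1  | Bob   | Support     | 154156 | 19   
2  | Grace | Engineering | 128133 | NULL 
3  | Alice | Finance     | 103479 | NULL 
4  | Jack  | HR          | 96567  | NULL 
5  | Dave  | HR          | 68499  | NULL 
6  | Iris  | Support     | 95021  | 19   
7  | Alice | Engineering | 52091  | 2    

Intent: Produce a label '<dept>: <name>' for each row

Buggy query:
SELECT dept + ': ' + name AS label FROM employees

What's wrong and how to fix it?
Bug: SQLite uses || for string concatenation; + coerces text to numbers (yielding 0)

Fix: Replace + with || to concatenate text

Corrected query:
SELECT dept || ': ' || name AS label FROM employees

Result:
label             
------------------
Support: Bob      
Engineering: Grace
Finance: Alice    
HR: Jack          
HR: Dave          
Support: Iris     
Engineering: Alice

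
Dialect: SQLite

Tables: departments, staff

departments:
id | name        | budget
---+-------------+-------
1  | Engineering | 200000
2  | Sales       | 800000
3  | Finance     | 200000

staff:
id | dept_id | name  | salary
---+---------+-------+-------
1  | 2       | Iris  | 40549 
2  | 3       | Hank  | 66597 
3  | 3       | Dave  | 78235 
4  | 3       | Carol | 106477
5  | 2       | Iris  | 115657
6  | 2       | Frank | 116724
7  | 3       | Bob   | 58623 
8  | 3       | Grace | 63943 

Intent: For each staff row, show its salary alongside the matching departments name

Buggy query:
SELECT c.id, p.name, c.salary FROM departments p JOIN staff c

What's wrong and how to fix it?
Bug: JOIN with no ON clause produces a cartesian product; every staff row pairs with every departments row

Fix: Add ON c.dept_id = p.id to the JOIN

Corrected query:
SELECT c.id, p.name, c.salary FROM departments p JOIN staff c ON c.dept_id = p.id

Result:
id | name    | salary
---+---------+-------
1  | Sales   | 40549 
2  | Finance | 66597 
3  | Finance | 78235 
4  | Finance | 106477
5  | Sales   | 115657
6  | Sales   | 116724
7  | Finance | 58623 
8  | Finance | 63943 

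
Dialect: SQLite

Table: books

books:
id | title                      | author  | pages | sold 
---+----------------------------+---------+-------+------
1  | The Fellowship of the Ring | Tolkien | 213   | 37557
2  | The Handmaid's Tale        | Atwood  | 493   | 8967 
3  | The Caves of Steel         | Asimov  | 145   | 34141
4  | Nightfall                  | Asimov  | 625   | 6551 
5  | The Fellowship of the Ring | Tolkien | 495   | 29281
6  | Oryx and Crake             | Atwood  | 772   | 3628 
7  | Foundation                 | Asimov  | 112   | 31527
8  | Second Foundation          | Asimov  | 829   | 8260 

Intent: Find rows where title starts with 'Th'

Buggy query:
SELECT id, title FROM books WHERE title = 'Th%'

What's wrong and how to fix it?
Bug: Wildcards only work with LIKE; '=' treats '%' as a literal character

Fix: Use LIKE for wildcard pattern matching

Corrected query:
SELECT id, title FROM books WHERE title LIKE 'Th%'

Result:
id | title                     
---+---------------------------
1  | The Fellowship of the Ring
2  | The Handmaid's Tale       
3  | The Caves of Steel        
5  | The Fellowship of the Ring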